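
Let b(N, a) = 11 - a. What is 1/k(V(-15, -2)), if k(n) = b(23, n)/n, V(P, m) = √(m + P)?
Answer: -17/138 + 11*I*√17/138 ≈ -0.12319 + 0.32865*I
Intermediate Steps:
V(P, m) = √(P + m)
k(n) = (11 - n)/n
1/k(V(-15, -2)) = 1/((11 - √(-15 - 2))/(√(-15 - 2))) = 1/((11 - √(-17))/(√(-17))) = 1/((11 - I*√17)/((I*√17))) = 1/((-I*√17/17)*(11 - I*√17)) = 1/(-I*√17*(11 - I*√17)/17) = I*√17/(11 - I*√17)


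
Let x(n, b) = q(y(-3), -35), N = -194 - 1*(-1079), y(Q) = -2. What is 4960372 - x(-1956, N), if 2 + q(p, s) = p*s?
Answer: 4960304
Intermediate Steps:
q(p, s) = -2 + p*s
N = 885 (N = -194 + 1079 = 885)
x(n, b) = 68 (x(n, b) = -2 - 2*(-35) = -2 + 70 = 68)
4960372 - x(-1956, N) = 4960372 - 1*68 = 4960372 - 68 = 4960304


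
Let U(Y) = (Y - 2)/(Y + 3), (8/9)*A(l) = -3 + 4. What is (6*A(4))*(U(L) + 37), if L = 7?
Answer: 2025/8 ≈ 253.13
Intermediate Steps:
A(l) = 9/8 (A(l) = 9*(-3 + 4)/8 = (9/8)*1 = 9/8)
U(Y) = (-2 + Y)/(3 + Y)
(6*A(4))*(U(L) + 37) = (6*(9/8))*((-2 + 7)/(3 + 7) + 37) = 27*(5/10 + 37)/4 = 27*((⅒)*5 + 37)/4 = 27*(½ + 37)/4 = (27/4)*(75/2) = 2025/8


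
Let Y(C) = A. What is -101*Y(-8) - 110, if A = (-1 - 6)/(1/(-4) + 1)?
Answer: 2498/3 ≈ 832.67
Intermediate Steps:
A = -28/3 (A = -7/(1*(-¼) + 1) = -7/(-¼ + 1) = -7/¾ = -7*4/3 = -28/3 ≈ -9.3333)
Y(C) = -28/3
-101*Y(-8) - 110 = -101*(-28/3) - 110 = 2828/3 - 110 = 2498/3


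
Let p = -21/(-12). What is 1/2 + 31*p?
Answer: 219/4 ≈ 54.750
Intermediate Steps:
p = 7/4 (p = -21*(-1/12) = 7/4 ≈ 1.7500)
1/2 + 31*p = 1/2 + 31*(7/4) = ½ + 217/4 = 219/4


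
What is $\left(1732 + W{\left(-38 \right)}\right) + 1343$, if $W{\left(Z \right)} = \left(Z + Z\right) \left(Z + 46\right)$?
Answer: $2467$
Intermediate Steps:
$W{\left(Z \right)} = 2 Z \left(46 + Z\right)$
$\left(1732 + W{\left(-38 \right)}\right) + 1343 = \left(1732 + 2 \left(-38\right) \left(46 - 38\right)\right) + 1343 = \left(1732 + 2 \left(-38\right) 8\right) + 1343 = \left(1732 - 608\right) + 1343 = 1124 + 1343 = 2467$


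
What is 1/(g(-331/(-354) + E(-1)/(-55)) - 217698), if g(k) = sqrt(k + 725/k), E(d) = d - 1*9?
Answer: -3686716936188/802590892561995323 - sqrt(186492687496994406)/802590892561995323 ≈ -4.5941e-6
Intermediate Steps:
E(d) = -9 + d (E(d) = d - 9 = -9 + d)
1/(g(-331/(-354) + E(-1)/(-55)) - 217698) = 1/(sqrt((-331/(-354) + (-9 - 1)/(-55)) + 725/(-331/(-354) + (-9 - 1)/(-55))) - 217698) = 1/(sqrt((-331*(-1/354) - 10*(-1/55)) + 725/(-331*(-1/354) - 10*(-1/55))) - 217698) = 1/(sqrt((331/354 + 2/11) + 725/(331/354 + 2/11)) - 217698) = 1/(sqrt(4349/3894 + 725/(4349/3894)) - 217698) = 1/(sqrt(4349/3894 + 725*(3894/4349)) - 217698) = 1/(sqrt(4349/3894 + 2823150/4349) - 217698) = 1/(sqrt(11012259901/16935006) - 217698) = 1/(sqrt(186492687496994406)/16935006 - 217698) = 1/(-217698 + sqrt(186492687496994406)/16935006)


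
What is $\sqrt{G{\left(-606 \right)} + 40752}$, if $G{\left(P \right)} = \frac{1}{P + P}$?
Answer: $\frac{\sqrt{14965601169}}{606} \approx 201.87$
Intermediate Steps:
$G{\left(P \right)} = \frac{1}{2 P}$
$\sqrt{G{\left(-606 \right)} + 40752} = \sqrt{\frac{1}{2 \left(-606\right)} + 40752} = \sqrt{\frac{1}{2} \left(- \frac{1}{606}\right) + 40752} = \sqrt{- \frac{1}{1212} + 40752} = \sqrt{\frac{49391423}{1212}} = \frac{\sqrt{14965601169}}{606}$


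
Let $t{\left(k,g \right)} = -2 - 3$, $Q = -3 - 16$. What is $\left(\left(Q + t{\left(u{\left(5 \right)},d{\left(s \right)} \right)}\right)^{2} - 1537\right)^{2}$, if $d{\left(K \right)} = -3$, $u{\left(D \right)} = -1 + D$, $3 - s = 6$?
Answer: $923521$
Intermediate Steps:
$s = -3$ ($s = 3 - 6 = -3$)
$Q = -19$ ($Q = -3 - 16 = -19$)
$t{\left(k,g \right)} = -5$ ($t{\left(k,g \right)} = -2 - 3 = -5$)
$\left(\left(Q + t{\left(u{\left(5 \right)},d{\left(s \right)} \right)}\right)^{2} - 1537\right)^{2} = \left(\left(-19 - 5\right)^{2} - 1537\right)^{2} = \left(\left(-24\right)^{2} - 1537\right)^{2} = \left(576 - 1537\right)^{2} = \left(-961\right)^{2} = 923521$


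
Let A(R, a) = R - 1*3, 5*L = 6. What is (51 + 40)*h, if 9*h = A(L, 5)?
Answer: -91/5 ≈ -18.200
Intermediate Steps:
L = 6/5 (L = (⅕)*6 = 6/5 ≈ 1.2000)
A(R, a) = -3 + R (A(R, a) = R - 3 = -3 + R)
h = -⅕ (h = (-3 + 6/5)/9 = (⅑)*(-9/5) = -⅕ ≈ -0.20000)
(51 + 40)*h = (51 + 40)*(-⅕) = 91*(-⅕) = -91/5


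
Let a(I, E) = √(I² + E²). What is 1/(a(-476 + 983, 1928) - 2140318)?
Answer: -2140318/4580957166891 - √3974233/4580957166891 ≈ -4.6766e-7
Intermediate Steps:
a(I, E) = √(E² + I²)
1/(a(-476 + 983, 1928) - 2140318) = 1/(√(1928² + (-476 + 983)²) - 2140318) = 1/(√(3717184 + 507²) - 2140318) = 1/(√(3717184 + 257049) - 2140318) = 1/(√3974233 - 2140318) = 1/(-2140318 + √3974233)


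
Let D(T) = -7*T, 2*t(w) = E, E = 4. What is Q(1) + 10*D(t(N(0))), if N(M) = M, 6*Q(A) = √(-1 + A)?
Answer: -140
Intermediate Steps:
Q(A) = √(-1 + A)/6
t(w) = 2 (t(w) = (½)*4 = 2)
Q(1) + 10*D(t(N(0))) = √(-1 + 1)/6 + 10*(-7*2) = √0/6 + 10*(-14) = (⅙)*0 - 140 = 0 - 140 = -140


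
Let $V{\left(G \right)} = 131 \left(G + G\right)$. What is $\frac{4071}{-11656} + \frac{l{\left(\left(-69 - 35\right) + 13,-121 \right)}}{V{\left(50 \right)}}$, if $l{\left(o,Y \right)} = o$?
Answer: $- \frac{13597699}{38173400} \approx -0.35621$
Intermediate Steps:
$V{\left(G \right)} = 262 G$ ($V{\left(G \right)} = 131 \cdot 2 G = 262 G$)
$\frac{4071}{-11656} + \frac{l{\left(\left(-69 - 35\right) + 13,-121 \right)}}{V{\left(50 \right)}} = \frac{4071}{-11656} + \frac{\left(-69 - 35\right) + 13}{262 \cdot 50} = 4071 \left(- \frac{1}{11656}\right) + \frac{-104 + 13}{13100} = - \frac{4071}{11656} - \frac{91}{13100} = - \frac{13597699}{38173400}$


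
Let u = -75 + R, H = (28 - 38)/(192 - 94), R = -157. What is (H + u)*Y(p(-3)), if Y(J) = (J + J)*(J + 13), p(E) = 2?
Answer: -682380/49 ≈ -13926.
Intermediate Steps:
Y(J) = 2*J*(13 + J) (Y(J) = (2*J)*(13 + J) = 2*J*(13 + J))
H = -5/49 (H = -10/98 = -10*1/98 = -5/49 ≈ -0.10204)
u = -232 (u = -75 - 157 = -232)
(H + u)*Y(p(-3)) = (-5/49 - 232)*(2*2*(13 + 2)) = -22746*2*15/49 = -11373/49*60 = -682380/49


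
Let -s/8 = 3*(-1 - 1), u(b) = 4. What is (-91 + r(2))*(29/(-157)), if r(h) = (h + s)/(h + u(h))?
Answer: 7192/471 ≈ 15.270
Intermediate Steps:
s = 48 (s = -24*(-1 - 1) = -24*(-2) = -8*(-6) = 48)
r(h) = (48 + h)/(4 + h) (r(h) = (h + 48)/(h + 4) = (48 + h)/(4 + h))
(-91 + r(2))*(29/(-157)) = (-91 + (48 + 2)/(4 + 2))*(29/(-157)) = (-91 + 50/6)*(29*(-1/157)) = (-91 + (1/6)*50)*(-29/157) = (-91 + 25/3)*(-29/157) = -248/3*(-29/157) = 7192/471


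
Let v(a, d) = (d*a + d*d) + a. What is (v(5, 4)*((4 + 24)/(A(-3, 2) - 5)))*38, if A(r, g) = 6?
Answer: 43624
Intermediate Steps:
v(a, d) = a + d² + a*d (v(a, d) = (a*d + d²) + a = (d² + a*d) + a = a + d² + a*d)
(v(5, 4)*((4 + 24)/(A(-3, 2) - 5)))*38 = ((5 + 4² + 5*4)*((4 + 24)/(6 - 5)))*38 = ((5 + 16 + 20)*(28/1))*38 = (41*(28*1))*38 = (41*28)*38 = 1148*38 = 43624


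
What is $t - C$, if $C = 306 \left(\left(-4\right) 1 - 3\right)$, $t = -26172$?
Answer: $-24030$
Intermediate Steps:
$C = -2142$ ($C = 306 \left(-4 - 3\right) = 306 \left(-7\right) = -2142$)
$t - C = -26172 - -2142 = -26172 + 2142 = -24030$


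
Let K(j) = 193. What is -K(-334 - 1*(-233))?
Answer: -193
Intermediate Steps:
-K(-334 - 1*(-233)) = -1*193 = -193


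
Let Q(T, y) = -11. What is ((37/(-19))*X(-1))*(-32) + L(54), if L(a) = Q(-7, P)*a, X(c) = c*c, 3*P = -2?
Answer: -10102/19 ≈ -531.68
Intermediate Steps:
P = -2/3 (P = (1/3)*(-2) = -2/3 ≈ -0.66667)
X(c) = c**2
L(a) = -11*a
((37/(-19))*X(-1))*(-32) + L(54) = ((37/(-19))*(-1)**2)*(-32) - 11*54 = ((37*(-1/19))*1)*(-32) - 594 = -37/19*1*(-32) - 594 = -37/19*(-32) - 594 = 1184/19 - 594 = -10102/19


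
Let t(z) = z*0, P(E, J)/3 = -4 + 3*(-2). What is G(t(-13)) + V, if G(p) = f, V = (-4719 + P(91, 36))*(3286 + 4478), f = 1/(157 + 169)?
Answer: -12020022935/326 ≈ -3.6871e+7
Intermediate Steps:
P(E, J) = -30 (P(E, J) = 3*(-4 + 3*(-2)) = 3*(-4 - 6) = 3*(-10) = -30)
f = 1/326 ≈ 0.0030675
t(z) = 0
V = -36871236 (V = (-4719 - 30)*(3286 + 4478) = -4749*7764 = -36871236)
G(p) = 1/326
G(t(-13)) + V = 1/326 - 36871236 = -12020022935/326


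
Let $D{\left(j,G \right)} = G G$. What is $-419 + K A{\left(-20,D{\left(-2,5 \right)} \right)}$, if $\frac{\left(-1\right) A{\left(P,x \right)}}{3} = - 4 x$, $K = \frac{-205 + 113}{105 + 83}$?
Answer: $- \frac{26593}{47} \approx -565.81$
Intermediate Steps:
$D{\left(j,G \right)} = G^{2}$
$K = - \frac{23}{47}$ ($K = - \frac{92}{188} = \left(-92\right) \frac{1}{188} = - \frac{23}{47} \approx -0.48936$)
$A{\left(P,x \right)} = 12 x$ ($A{\left(P,x \right)} = - 3 \left(- 4 x\right) = 12 x$)
$-419 + K A{\left(-20,D{\left(-2,5 \right)} \right)} = -419 - \frac{23 \cdot 12 \cdot 5^{2}}{47} = -419 - \frac{23 \cdot 12 \cdot 25}{47} = -419 - \frac{6900}{47} = - \frac{26593}{47}$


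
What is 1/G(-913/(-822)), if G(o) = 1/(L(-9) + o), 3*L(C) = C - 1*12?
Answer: -4841/822 ≈ -5.8893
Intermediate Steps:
L(C) = -4 + C/3 (L(C) = (C - 1*12)/3 = (C - 12)/3 = (-12 + C)/3 = -4 + C/3)
G(o) = 1/(-7 + o) (G(o) = 1/((-4 + (⅓)*(-9)) + o) = 1/((-4 - 3) + o) = 1/(-7 + o))
1/G(-913/(-822)) = 1/(1/(-7 - 913/(-822))) = 1/(1/(-7 - 913*(-1/822))) = 1/(1/(-7 + 913/822)) = 1/(1/(-4841/822)) = 1/(-822/4841) = -4841/822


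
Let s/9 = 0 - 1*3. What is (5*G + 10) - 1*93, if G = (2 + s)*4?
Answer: -583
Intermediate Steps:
s = -27 (s = 9*(0 - 1*3) = 9*(0 - 3) = 9*(-3) = -27)
G = -100 (G = (2 - 27)*4 = -25*4 = -100)
(5*G + 10) - 1*93 = (5*(-100) + 10) - 1*93 = (-500 + 10) - 93 = -490 - 93 = -583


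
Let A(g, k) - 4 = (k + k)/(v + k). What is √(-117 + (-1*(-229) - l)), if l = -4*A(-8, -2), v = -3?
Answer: 4*√205/5 ≈ 11.454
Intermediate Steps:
A(g, k) = 4 + 2*k/(-3 + k) (A(g, k) = 4 + (k + k)/(-3 + k) = 4 + (2*k)/(-3 + k) = 4 + 2*k/(-3 + k))
l = -96/5 (l = -24*(-2 - 2)/(-3 - 2) = -24*(-4)/(-5) = -24*(-1)*(-4)/5 = -4*24/5 = -96/5 ≈ -19.200)
√(-117 + (-1*(-229) - l)) = √(-117 + (-1*(-229) - 1*(-96/5))) = √(-117 + (229 + 96/5)) = √(-117 + 1241/5) = √(656/5) = 4*√205/5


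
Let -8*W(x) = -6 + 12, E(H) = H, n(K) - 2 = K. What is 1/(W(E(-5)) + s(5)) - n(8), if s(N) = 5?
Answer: -166/17 ≈ -9.7647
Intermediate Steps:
n(K) = 2 + K
W(x) = -¾ (W(x) = -(-6 + 12)/8 = -⅛*6 = -¾)
1/(W(E(-5)) + s(5)) - n(8) = 1/(-¾ + 5) - (2 + 8) = 1/(17/4) - 1*10 = 4/17 - 10 = -166/17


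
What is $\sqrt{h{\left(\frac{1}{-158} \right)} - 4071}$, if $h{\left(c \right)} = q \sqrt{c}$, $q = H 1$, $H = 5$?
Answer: $\frac{\sqrt{-101628444 + 790 i \sqrt{158}}}{158} \approx 0.0031172 + 63.804 i$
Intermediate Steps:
$q = 5$ ($q = 5 \cdot 1 = 5$)
$h{\left(c \right)} = 5 \sqrt{c}$
$\sqrt{h{\left(\frac{1}{-158} \right)} - 4071} = \sqrt{5 \sqrt{\frac{1}{-158}} - 4071} = \sqrt{5 \sqrt{- \frac{1}{158}} - 4071} = \sqrt{5 \frac{i \sqrt{158}}{158} - 4071} = \sqrt{\frac{5 i \sqrt{158}}{158} - 4071} = \sqrt{-4071 + \frac{5 i \sqrt{158}}{158}}$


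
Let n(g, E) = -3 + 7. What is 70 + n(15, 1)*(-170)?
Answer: -610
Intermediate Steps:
n(g, E) = 4
70 + n(15, 1)*(-170) = 70 + 4*(-170) = 70 - 680 = -610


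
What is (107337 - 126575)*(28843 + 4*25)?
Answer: -556805434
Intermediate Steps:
(107337 - 126575)*(28843 + 4*25) = -19238*(28843 + 100) = -19238*28943 = -556805434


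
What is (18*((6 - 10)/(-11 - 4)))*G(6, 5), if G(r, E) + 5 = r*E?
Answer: 120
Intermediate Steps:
G(r, E) = -5 + E*r (G(r, E) = -5 + r*E = -5 + E*r)
(18*((6 - 10)/(-11 - 4)))*G(6, 5) = (18*((6 - 10)/(-11 - 4)))*(-5 + 5*6) = (18*(-4/(-15)))*(-5 + 30) = (18*(-4*(-1/15)))*25 = (18*(4/15))*25 = (24/5)*25 = 120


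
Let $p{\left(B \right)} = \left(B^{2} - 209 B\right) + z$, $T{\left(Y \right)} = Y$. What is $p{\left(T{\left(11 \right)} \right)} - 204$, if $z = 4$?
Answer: $-2378$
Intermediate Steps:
$p{\left(B \right)} = 4 + B^{2} - 209 B$ ($p{\left(B \right)} = \left(B^{2} - 209 B\right) + 4 = 4 + B^{2} - 209 B$)
$p{\left(T{\left(11 \right)} \right)} - 204 = \left(4 + 11^{2} - 2299\right) - 204 = \left(4 + 121 - 2299\right) - 204 = -2174 - 204 = -2378$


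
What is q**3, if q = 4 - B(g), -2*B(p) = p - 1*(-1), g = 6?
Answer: 3375/8 ≈ 421.88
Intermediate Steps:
B(p) = -1/2 - p/2 (B(p) = -(p - 1*(-1))/2 = -(p + 1)/2 = -(1 + p)/2 = -1/2 - p/2)
q = 15/2 (q = 4 - (-1/2 - 1/2*6) = 4 - (-1/2 - 3) = 4 - 1*(-7/2) = 4 + 7/2 = 15/2 ≈ 7.5000)
q**3 = (15/2)**3 = 3375/8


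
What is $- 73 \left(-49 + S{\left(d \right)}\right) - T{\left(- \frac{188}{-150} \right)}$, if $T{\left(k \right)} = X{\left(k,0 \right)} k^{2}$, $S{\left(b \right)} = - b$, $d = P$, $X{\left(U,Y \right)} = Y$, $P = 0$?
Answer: $3577$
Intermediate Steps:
$d = 0$
$T{\left(k \right)} = 0$ ($T{\left(k \right)} = 0 k^{2} = 0$)
$- 73 \left(-49 + S{\left(d \right)}\right) - T{\left(- \frac{188}{-150} \right)} = - 73 \left(-49 - 0\right) - 0 = - 73 \left(-49 + 0\right) + 0 = \left(-73\right) \left(-49\right) + 0 = 3577 + 0 = 3577$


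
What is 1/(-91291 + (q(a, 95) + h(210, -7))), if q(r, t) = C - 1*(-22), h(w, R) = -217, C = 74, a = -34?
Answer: -1/91412 ≈ -1.0939e-5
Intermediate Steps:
q(r, t) = 96 (q(r, t) = 74 - 1*(-22) = 74 + 22 = 96)
1/(-91291 + (q(a, 95) + h(210, -7))) = 1/(-91291 + (96 - 217)) = 1/(-91291 - 121) = 1/(-91412) = -1/91412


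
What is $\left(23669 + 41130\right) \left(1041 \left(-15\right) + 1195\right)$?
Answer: $-934401580$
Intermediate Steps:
$\left(23669 + 41130\right) \left(1041 \left(-15\right) + 1195\right) = 64799 \left(-15615 + 1195\right) = 64799 \left(-14420\right) = -934401580$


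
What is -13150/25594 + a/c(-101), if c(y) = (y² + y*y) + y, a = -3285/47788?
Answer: -31735025245/61765846636 ≈ -0.51380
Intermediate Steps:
a = -3285/47788 (a = -3285*1/47788 = -3285/47788 ≈ -0.068741)
c(y) = y + 2*y² (c(y) = (y² + y²) + y = 2*y² + y = y + 2*y²)
-13150/25594 + a/c(-101) = -13150/25594 - 3285*(-1/(101*(1 + 2*(-101))))/47788 = -13150*1/25594 - 3285*(-1/(101*(1 - 202)))/47788 = -6575/12797 - 3285/(47788*((-101*(-201)))) = -6575/12797 - 3285/47788/20301 = -6575/12797 - 3285/47788*1/20301 = -6575/12797 - 1095/323381396 = -31735025245/61765846636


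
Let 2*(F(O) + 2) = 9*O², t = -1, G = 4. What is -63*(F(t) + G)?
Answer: -819/2 ≈ -409.50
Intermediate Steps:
F(O) = -2 + 9*O²/2 (F(O) = -2 + (9*O²)/2 = -2 + 9*O²/2)
-63*(F(t) + G) = -63*((-2 + (9/2)*(-1)²) + 4) = -63*((-2 + (9/2)*1) + 4) = -63*((-2 + 9/2) + 4) = -63*(5/2 + 4) = -63*13/2 = -819/2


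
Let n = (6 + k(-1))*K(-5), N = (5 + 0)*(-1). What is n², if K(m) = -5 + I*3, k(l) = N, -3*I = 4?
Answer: 81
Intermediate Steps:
I = -4/3 (I = -⅓*4 = -4/3 ≈ -1.3333)
N = -5 (N = 5*(-1) = -5)
k(l) = -5
K(m) = -9 (K(m) = -5 - 4/3*3 = -5 - 4 = -9)
n = -9 (n = (6 - 5)*(-9) = 1*(-9) = -9)
n² = (-9)² = 81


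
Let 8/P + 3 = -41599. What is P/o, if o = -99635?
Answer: 4/2072507635 ≈ 1.9300e-9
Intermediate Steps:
P = -4/20801 (P = 8/(-3 - 41599) = 8/(-41602) = 8*(-1/41602) = -4/20801 ≈ -0.00019230)
P/o = -4/20801/(-99635) = -4/20801*(-1/99635) = 4/2072507635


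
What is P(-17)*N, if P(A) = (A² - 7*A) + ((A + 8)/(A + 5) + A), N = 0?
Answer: 0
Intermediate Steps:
P(A) = A² - 6*A + (8 + A)/(5 + A) (P(A) = (A² - 7*A) + ((8 + A)/(5 + A) + A) = (A² - 7*A) + (A + (8 + A)/(5 + A)) = A² - 6*A + (8 + A)/(5 + A))
P(-17)*N = ((8 + (-17)³ - 1*(-17)² - 29*(-17))/(5 - 17))*0 = ((8 - 4913 - 1*289 + 493)/(-12))*0 = -(8 - 4913 - 289 + 493)/12*0 = -1/12*(-4701)*0 = (1567/4)*0 = 0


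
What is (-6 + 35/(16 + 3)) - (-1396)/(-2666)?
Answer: -118569/25327 ≈ -4.6815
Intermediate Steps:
(-6 + 35/(16 + 3)) - (-1396)/(-2666) = (-6 + 35/19) - (-1396)*(-1)/2666 = (-6 + 35*(1/19)) - 1*698/1333 = (-6 + 35/19) - 698/1333 = -79/19 - 698/1333 = -118569/25327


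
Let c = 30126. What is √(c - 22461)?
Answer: √7665 ≈ 87.550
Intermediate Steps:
√(c - 22461) = √(30126 - 22461) = √7665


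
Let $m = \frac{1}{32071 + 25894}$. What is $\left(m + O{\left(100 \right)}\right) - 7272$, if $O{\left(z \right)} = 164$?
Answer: $- \frac{412015219}{57965} \approx -7108.0$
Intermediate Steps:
$m = \frac{1}{57965} \approx 1.7252 \cdot 10^{-5}$
$\left(m + O{\left(100 \right)}\right) - 7272 = \left(\frac{1}{57965} + 164\right) - 7272 = \frac{9506261}{57965} - 7272 = - \frac{412015219}{57965}$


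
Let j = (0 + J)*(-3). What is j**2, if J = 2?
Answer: 36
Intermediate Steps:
j = -6 (j = (0 + 2)*(-3) = 2*(-3) = -6)
j**2 = (-6)**2 = 36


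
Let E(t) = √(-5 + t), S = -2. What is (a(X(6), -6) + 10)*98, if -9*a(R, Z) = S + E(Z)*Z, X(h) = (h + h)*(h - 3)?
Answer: 9016/9 + 196*I*√11/3 ≈ 1001.8 + 216.69*I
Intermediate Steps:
X(h) = 2*h*(-3 + h) (X(h) = (2*h)*(-3 + h) = 2*h*(-3 + h))
a(R, Z) = 2/9 - Z*√(-5 + Z)/9 (a(R, Z) = -(-2 + √(-5 + Z)*Z)/9 = -(-2 + Z*√(-5 + Z))/9 = 2/9 - Z*√(-5 + Z)/9)
(a(X(6), -6) + 10)*98 = ((2/9 - ⅑*(-6)*√(-5 - 6)) + 10)*98 = ((2/9 - ⅑*(-6)*√(-11)) + 10)*98 = ((2/9 - ⅑*(-6)*I*√11) + 10)*98 = ((2/9 + 2*I*√11/3) + 10)*98 = (92/9 + 2*I*√11/3)*98 = 9016/9 + 196*I*√11/3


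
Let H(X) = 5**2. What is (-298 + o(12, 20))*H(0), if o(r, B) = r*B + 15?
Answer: -1075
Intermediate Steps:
o(r, B) = 15 + B*r (o(r, B) = B*r + 15 = 15 + B*r)
H(X) = 25
(-298 + o(12, 20))*H(0) = (-298 + (15 + 20*12))*25 = (-298 + (15 + 240))*25 = (-298 + 255)*25 = -43*25 = -1075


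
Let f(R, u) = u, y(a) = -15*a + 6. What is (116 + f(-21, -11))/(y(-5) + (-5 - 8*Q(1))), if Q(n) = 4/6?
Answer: 315/212 ≈ 1.4858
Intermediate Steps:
Q(n) = ⅔ (Q(n) = 4*(⅙) = ⅔)
y(a) = 6 - 15*a
(116 + f(-21, -11))/(y(-5) + (-5 - 8*Q(1))) = (116 - 11)/((6 - 15*(-5)) + (-5 - 8*⅔)) = 105/((6 + 75) + (-5 - 16/3)) = 105/(81 - 31/3) = 105/(212/3) = 105*(3/212) = 315/212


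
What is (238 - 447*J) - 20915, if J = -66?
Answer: 8825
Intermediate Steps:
(238 - 447*J) - 20915 = (238 - 447*(-66)) - 20915 = (238 + 29502) - 20915 = 29740 - 20915 = 8825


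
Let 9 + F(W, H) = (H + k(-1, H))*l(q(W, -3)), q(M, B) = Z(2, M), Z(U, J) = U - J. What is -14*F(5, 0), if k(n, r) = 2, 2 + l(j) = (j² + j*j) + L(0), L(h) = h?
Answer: -322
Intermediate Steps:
q(M, B) = 2 - M
l(j) = -2 + 2*j² (l(j) = -2 + ((j² + j*j) + 0) = -2 + ((j² + j²) + 0) = -2 + (2*j² + 0) = -2 + 2*j²)
F(W, H) = -9 + (-2 + 2*(2 - W)²)*(2 + H) (F(W, H) = -9 + (H + 2)*(-2 + 2*(2 - W)²) = -9 + (2 + H)*(-2 + 2*(2 - W)²) = -9 + (-2 + 2*(2 - W)²)*(2 + H))
-14*F(5, 0) = -14*(-13 + 4*(-2 + 5)² + 2*0*(-1 + (-2 + 5)²)) = -14*(-13 + 4*3² + 2*0*(-1 + 3²)) = -14*(-13 + 4*9 + 2*0*(-1 + 9)) = -14*(-13 + 36 + 2*0*8) = -14*(-13 + 36 + 0) = -14*23 = -322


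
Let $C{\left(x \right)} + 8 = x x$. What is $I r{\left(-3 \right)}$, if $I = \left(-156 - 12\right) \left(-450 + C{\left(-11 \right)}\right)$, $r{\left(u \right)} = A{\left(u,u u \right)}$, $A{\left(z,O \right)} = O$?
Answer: $509544$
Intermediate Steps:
$C{\left(x \right)} = -8 + x^{2}$ ($C{\left(x \right)} = -8 + x x = -8 + x^{2}$)
$r{\left(u \right)} = u^{2}$ ($r{\left(u \right)} = u u = u^{2}$)
$I = 56616$ ($I = \left(-156 - 12\right) \left(-450 - \left(8 - \left(-11\right)^{2}\right)\right) = - 168 \left(-450 + \left(-8 + 121\right)\right) = - 168 \left(-450 + 113\right) = \left(-168\right) \left(-337\right) = 56616$)
$I r{\left(-3 \right)} = 56616 \left(-3\right)^{2} = 56616 \cdot 9 = 509544$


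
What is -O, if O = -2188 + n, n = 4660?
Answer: -2472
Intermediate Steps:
O = 2472 (O = -2188 + 4660 = 2472)
-O = -1*2472 = -2472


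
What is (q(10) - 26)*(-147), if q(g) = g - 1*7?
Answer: 3381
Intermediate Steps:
q(g) = -7 + g (q(g) = g - 7 = -7 + g)
(q(10) - 26)*(-147) = ((-7 + 10) - 26)*(-147) = (3 - 26)*(-147) = -23*(-147) = 3381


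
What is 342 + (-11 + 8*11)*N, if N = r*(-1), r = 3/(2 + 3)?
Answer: 1479/5 ≈ 295.80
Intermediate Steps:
r = ⅗ (r = 3/5 = (⅕)*3 = ⅗ ≈ 0.60000)
N = -⅗ (N = (⅗)*(-1) = -⅗ ≈ -0.60000)
342 + (-11 + 8*11)*N = 342 + (-11 + 8*11)*(-⅗) = 342 + (-11 + 88)*(-⅗) = 342 + 77*(-⅗) = 342 - 231/5 = 1479/5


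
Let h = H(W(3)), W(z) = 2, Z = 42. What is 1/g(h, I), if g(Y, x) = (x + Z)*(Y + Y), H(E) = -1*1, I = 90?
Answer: -1/264 ≈ -0.0037879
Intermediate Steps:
H(E) = -1
h = -1
g(Y, x) = 2*Y*(42 + x) (g(Y, x) = (x + 42)*(Y + Y) = (42 + x)*(2*Y) = 2*Y*(42 + x))
1/g(h, I) = 1/(2*(-1)*(42 + 90)) = 1/(2*(-1)*132) = 1/(-264) = -1/264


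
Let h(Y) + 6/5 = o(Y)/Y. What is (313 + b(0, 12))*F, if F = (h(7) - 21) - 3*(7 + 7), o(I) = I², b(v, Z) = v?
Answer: -89518/5 ≈ -17904.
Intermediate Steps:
h(Y) = -6/5 + Y (h(Y) = -6/5 + Y²/Y = -6/5 + Y)
F = -286/5 (F = ((-6/5 + 7) - 21) - 3*(7 + 7) = (29/5 - 21) - 3*14 = -76/5 - 42 = -286/5 ≈ -57.200)
(313 + b(0, 12))*F = (313 + 0)*(-286/5) = 313*(-286/5) = -89518/5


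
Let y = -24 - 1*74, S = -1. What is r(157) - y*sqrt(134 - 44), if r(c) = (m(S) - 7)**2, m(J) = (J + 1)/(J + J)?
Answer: 49 + 294*sqrt(10) ≈ 978.71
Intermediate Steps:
m(J) = (1 + J)/(2*J) (m(J) = (1 + J)/((2*J)) = (1 + J)*(1/(2*J)) = (1 + J)/(2*J))
r(c) = 49 (r(c) = ((1/2)*(1 - 1)/(-1) - 7)**2 = ((1/2)*(-1)*0 - 7)**2 = (0 - 7)**2 = (-7)**2 = 49)
y = -98 (y = -24 - 74 = -98)
r(157) - y*sqrt(134 - 44) = 49 - (-98)*sqrt(134 - 44) = 49 - (-98)*sqrt(90) = 49 - (-98)*3*sqrt(10) = 49 - (-294)*sqrt(10) = 49 + 294*sqrt(10)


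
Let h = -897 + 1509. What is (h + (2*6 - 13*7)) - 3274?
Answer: -2741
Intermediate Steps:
h = 612
(h + (2*6 - 13*7)) - 3274 = (612 + (2*6 - 13*7)) - 3274 = (612 + (12 - 91)) - 3274 = (612 - 79) - 3274 = 533 - 3274 = -2741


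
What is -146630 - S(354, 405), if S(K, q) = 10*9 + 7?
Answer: -146727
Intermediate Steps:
S(K, q) = 97 (S(K, q) = 90 + 7 = 97)
-146630 - S(354, 405) = -146630 - 1*97 = -146630 - 97 = -146727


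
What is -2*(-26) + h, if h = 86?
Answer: 138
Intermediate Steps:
-2*(-26) + h = -2*(-26) + 86 = 52 + 86 = 138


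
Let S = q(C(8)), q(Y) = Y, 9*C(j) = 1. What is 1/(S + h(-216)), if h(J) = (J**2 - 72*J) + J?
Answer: 9/557929 ≈ 1.6131e-5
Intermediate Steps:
C(j) = 1/9 (C(j) = (1/9)*1 = 1/9)
h(J) = J**2 - 71*J
S = 1/9 ≈ 0.11111
1/(S + h(-216)) = 1/(1/9 - 216*(-71 - 216)) = 1/(1/9 - 216*(-287)) = 1/(1/9 + 61992) = 1/(557929/9) = 9/557929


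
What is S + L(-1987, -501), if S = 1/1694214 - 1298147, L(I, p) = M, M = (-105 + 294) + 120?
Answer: -2198815309331/1694214 ≈ -1.2978e+6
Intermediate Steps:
M = 309 (M = 189 + 120 = 309)
L(I, p) = 309
S = -2199338821457/1694214 (S = 1/1694214 - 1298147 = -2199338821457/1694214 ≈ -1.2981e+6)
S + L(-1987, -501) = -2199338821457/1694214 + 309 = -2198815309331/1694214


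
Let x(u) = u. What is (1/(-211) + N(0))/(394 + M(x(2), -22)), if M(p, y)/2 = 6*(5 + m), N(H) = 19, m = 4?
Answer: 2004/52961 ≈ 0.037839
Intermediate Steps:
M(p, y) = 108 (M(p, y) = 2*(6*(5 + 4)) = 2*(6*9) = 2*54 = 108)
(1/(-211) + N(0))/(394 + M(x(2), -22)) = (1/(-211) + 19)/(394 + 108) = (-1/211 + 19)/502 = (4008/211)*(1/502) = 2004/52961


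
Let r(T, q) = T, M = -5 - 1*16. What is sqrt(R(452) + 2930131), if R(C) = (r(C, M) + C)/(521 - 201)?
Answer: 3*sqrt(130228170)/20 ≈ 1711.8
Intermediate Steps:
M = -21 (M = -5 - 16 = -21)
R(C) = C/160 (R(C) = (C + C)/(521 - 201) = (2*C)/320 = (2*C)*(1/320) = C/160)
sqrt(R(452) + 2930131) = sqrt((1/160)*452 + 2930131) = sqrt(113/40 + 2930131) = sqrt(117205353/40) = 3*sqrt(130228170)/20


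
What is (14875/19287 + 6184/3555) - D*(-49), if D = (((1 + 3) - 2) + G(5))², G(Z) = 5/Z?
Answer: 1126275634/2539455 ≈ 443.51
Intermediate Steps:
D = 9 (D = (((1 + 3) - 2) + 5/5)² = ((4 - 2) + 5*(⅕))² = (2 + 1)² = 3² = 9)
(14875/19287 + 6184/3555) - D*(-49) = (14875/19287 + 6184/3555) - 9*(-49) = (14875*(1/19287) + 6184*(1/3555)) - 1*(-441) = (14875/19287 + 6184/3555) + 441 = 6375979/2539455 + 441 = 1126275634/2539455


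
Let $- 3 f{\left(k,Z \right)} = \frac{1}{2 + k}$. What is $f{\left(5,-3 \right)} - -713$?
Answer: $\frac{14972}{21} \approx 712.95$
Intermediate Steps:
$f{\left(k,Z \right)} = - \frac{1}{3 \left(2 + k\right)}$
$f{\left(5,-3 \right)} - -713 = - \frac{1}{6 + 3 \cdot 5} - -713 = - \frac{1}{6 + 15} + 713 = - \frac{1}{21} + 713 = \frac{14972}{21}$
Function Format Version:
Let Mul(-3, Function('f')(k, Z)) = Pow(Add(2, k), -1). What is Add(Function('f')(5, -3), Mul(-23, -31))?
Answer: Rational(14972, 21) ≈ 712.95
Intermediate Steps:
Function('f')(k, Z) = Mul(Rational(-1, 3), Pow(Add(2, k), -1))
Add(Function('f')(5, -3), Mul(-23, -31)) = Add(Mul(-1, Pow(Add(6, Mul(3, 5)), -1)), Mul(-23, -31)) = Add(Mul(-1, Pow(Add(6, 15), -1)), 713) = Add(Mul(-1, Pow(21, -1)), 713) = Add(Mul(-1, Rational(1, 21)), 713) = Add(Rational(-1, 21), 713) = Rational(14972, 21)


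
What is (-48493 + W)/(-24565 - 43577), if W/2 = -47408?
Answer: 143309/68142 ≈ 2.1031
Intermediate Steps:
W = -94816 (W = 2*(-47408) = -94816)
(-48493 + W)/(-24565 - 43577) = (-48493 - 94816)/(-24565 - 43577) = -143309/(-68142) = -143309*(-1/68142) = 143309/68142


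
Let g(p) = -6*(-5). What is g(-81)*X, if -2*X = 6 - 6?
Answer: 0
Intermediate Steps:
g(p) = 30
X = 0 (X = -(6 - 6)/2 = -1/2*0 = 0)
g(-81)*X = 30*0 = 0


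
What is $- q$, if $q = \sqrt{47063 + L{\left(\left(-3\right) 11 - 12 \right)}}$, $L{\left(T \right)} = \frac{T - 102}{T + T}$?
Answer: $- \frac{\sqrt{42358170}}{30} \approx -216.94$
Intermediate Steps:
$L{\left(T \right)} = \frac{-102 + T}{2 T}$
$q = \frac{\sqrt{42358170}}{30}$ ($q = \sqrt{47063 + \frac{-102 - 45}{2 \left(\left(-3\right) 11 - 12\right)}} = \sqrt{47063 + \frac{-102 - 45}{2 \left(-33 - 12\right)}} = \sqrt{47063 + \frac{-102 - 45}{2 \left(-45\right)}} = \sqrt{47063 + \frac{1}{2} \left(- \frac{1}{45}\right) \left(-147\right)} = \sqrt{47063 + \frac{49}{30}} = \sqrt{\frac{1411939}{30}} = \frac{\sqrt{42358170}}{30} \approx 216.94$)
$- q = - \frac{\sqrt{42358170}}{30}$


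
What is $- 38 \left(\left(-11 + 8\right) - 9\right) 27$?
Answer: $12312$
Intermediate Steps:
$- 38 \left(\left(-11 + 8\right) - 9\right) 27 = - 38 \left(-3 - 9\right) 27 = \left(-38\right) \left(-12\right) 27 = 456 \cdot 27 = 12312$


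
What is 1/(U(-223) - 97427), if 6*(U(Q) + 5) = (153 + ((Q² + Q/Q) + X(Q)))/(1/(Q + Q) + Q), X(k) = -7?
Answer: -298377/29082590212 ≈ -1.0260e-5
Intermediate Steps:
U(Q) = -5 + (147 + Q²)/(6*(Q + 1/(2*Q))) (U(Q) = -5 + ((153 + ((Q² + Q/Q) - 7))/(1/(Q + Q) + Q))/6 = -5 + ((153 + ((Q² + 1) - 7))/(1/(2*Q) + Q))/6 = -5 + ((153 + ((1 + Q²) - 7))/(1/(2*Q) + Q))/6 = -5 + ((153 + (-6 + Q²))/(Q + 1/(2*Q)))/6 = -5 + ((147 + Q²)/(Q + 1/(2*Q)))/6 = -5 + (147 + Q²)/(6*(Q + 1/(2*Q))))
1/(U(-223) - 97427) = 1/((-15 + (-223)³ - 30*(-223)² + 147*(-223))/(3*(1 + 2*(-223)²)) - 97427) = 1/((-15 - 11089567 - 30*49729 - 32781)/(3*(1 + 2*49729)) - 97427) = 1/((-15 - 11089567 - 1491870 - 32781)/(3*(1 + 99458)) - 97427) = 1/((⅓)*(-12614233)/99459 - 97427) = 1/((⅓)*(1/99459)*(-12614233) - 97427) = 1/(-12614233/298377 - 97427) = 1/(-29082590212/298377) = -298377/29082590212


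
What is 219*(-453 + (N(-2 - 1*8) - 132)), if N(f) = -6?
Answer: -129429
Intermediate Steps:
219*(-453 + (N(-2 - 1*8) - 132)) = 219*(-453 + (-6 - 132)) = 219*(-453 - 138) = 219*(-591) = -129429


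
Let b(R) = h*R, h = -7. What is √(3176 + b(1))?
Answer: √3169 ≈ 56.294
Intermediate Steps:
b(R) = -7*R
√(3176 + b(1)) = √(3176 - 7*1) = √(3176 - 7) = √3169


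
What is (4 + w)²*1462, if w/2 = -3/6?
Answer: 13158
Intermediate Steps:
w = -1 (w = 2*(-3/6) = 2*(-3*⅙) = 2*(-½) = -1)
(4 + w)²*1462 = (4 - 1)²*1462 = 3²*1462 = 9*1462 = 13158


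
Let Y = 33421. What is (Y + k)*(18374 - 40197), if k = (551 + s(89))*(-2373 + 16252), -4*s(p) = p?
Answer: -643511582887/4 ≈ -1.6088e+11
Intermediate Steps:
s(p) = -p/4
k = 29354085/4 (k = (551 - 1/4*89)*(-2373 + 16252) = (551 - 89/4)*13879 = (2115/4)*13879 = 29354085/4 ≈ 7.3385e+6)
(Y + k)*(18374 - 40197) = (33421 + 29354085/4)*(18374 - 40197) = (29487769/4)*(-21823) = -643511582887/4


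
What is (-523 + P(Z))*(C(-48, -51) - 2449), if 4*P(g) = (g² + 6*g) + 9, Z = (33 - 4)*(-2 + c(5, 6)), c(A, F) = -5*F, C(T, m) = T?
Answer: -2131271901/4 ≈ -5.3282e+8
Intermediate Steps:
Z = -928 (Z = (33 - 4)*(-2 - 5*6) = 29*(-2 - 30) = 29*(-32) = -928)
P(g) = 9/4 + g²/4 + 3*g/2 (P(g) = ((g² + 6*g) + 9)/4 = (9 + g² + 6*g)/4 = 9/4 + g²/4 + 3*g/2)
(-523 + P(Z))*(C(-48, -51) - 2449) = (-523 + (9/4 + (¼)*(-928)² + (3/2)*(-928)))*(-48 - 2449) = (-523 + (9/4 + (¼)*861184 - 1392))*(-2497) = (-523 + (9/4 + 215296 - 1392))*(-2497) = (-523 + 855625/4)*(-2497) = (853533/4)*(-2497) = -2131271901/4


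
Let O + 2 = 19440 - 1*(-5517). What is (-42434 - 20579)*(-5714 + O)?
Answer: -1212433133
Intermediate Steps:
O = 24955 (O = -2 + (19440 - 1*(-5517)) = -2 + (19440 + 5517) = -2 + 24957 = 24955)
(-42434 - 20579)*(-5714 + O) = (-42434 - 20579)*(-5714 + 24955) = -63013*19241 = -1212433133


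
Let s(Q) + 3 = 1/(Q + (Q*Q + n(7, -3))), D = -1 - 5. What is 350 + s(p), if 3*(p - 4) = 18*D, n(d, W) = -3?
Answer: 343184/989 ≈ 347.00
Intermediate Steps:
D = -6
p = -32 (p = 4 + (18*(-6))/3 = 4 + (⅓)*(-108) = 4 - 36 = -32)
s(Q) = -3 + 1/(-3 + Q + Q²) (s(Q) = -3 + 1/(Q + (Q*Q - 3)) = -3 + 1/(Q + (Q² - 3)) = -3 + 1/(Q + (-3 + Q²)) = -3 + 1/(-3 + Q + Q²))
350 + s(p) = 350 + (10 - 3*(-32) - 3*(-32)²)/(-3 - 32 + (-32)²) = 350 + (10 + 96 - 3*1024)/(-3 - 32 + 1024) = 350 + (10 + 96 - 3072)/989 = 350 + (1/989)*(-2966) = 350 - 2966/989 = 343184/989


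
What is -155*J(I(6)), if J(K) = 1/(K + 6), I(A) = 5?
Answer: -155/11 ≈ -14.091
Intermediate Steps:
J(K) = 1/(6 + K)
-155*J(I(6)) = -155/(6 + 5) = -155/11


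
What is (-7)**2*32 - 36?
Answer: 1532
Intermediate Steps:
(-7)**2*32 - 36 = 49*32 - 36 = 1568 - 36 = 1532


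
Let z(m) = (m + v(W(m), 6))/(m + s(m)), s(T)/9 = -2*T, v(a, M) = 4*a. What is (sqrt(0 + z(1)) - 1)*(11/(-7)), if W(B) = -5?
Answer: 11/7 - 11*sqrt(323)/119 ≈ -0.089867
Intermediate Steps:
s(T) = -18*T (s(T) = 9*(-2*T) = -18*T)
z(m) = -(-20 + m)/(17*m) (z(m) = (m + 4*(-5))/(m - 18*m) = (m - 20)/((-17*m)) = (-20 + m)*(-1/(17*m)) = -(-20 + m)/(17*m))
(sqrt(0 + z(1)) - 1)*(11/(-7)) = (sqrt(0 + (1/17)*(20 - 1*1)/1) - 1)*(11/(-7)) = (sqrt(0 + (1/17)*1*(20 - 1)) - 1)*(11*(-1/7)) = (sqrt(0 + (1/17)*1*19) - 1)*(-11/7) = (sqrt(0 + 19/17) - 1)*(-11/7) = (sqrt(19/17) - 1)*(-11/7) = (sqrt(323)/17 - 1)*(-11/7) = (-1 + sqrt(323)/17)*(-11/7) = 11/7 - 11*sqrt(323)/119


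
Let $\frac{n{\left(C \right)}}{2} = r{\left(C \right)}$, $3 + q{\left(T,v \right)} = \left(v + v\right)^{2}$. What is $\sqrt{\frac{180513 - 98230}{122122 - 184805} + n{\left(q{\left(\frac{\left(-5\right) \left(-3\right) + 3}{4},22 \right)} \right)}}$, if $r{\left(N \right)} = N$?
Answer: $\frac{\sqrt{15184968973185}}{62683} \approx 62.167$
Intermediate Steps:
$q{\left(T,v \right)} = -3 + 4 v^{2}$ ($q{\left(T,v \right)} = -3 + \left(v + v\right)^{2} = -3 + \left(2 v\right)^{2} = -3 + 4 v^{2}$)
$n{\left(C \right)} = 2 C$
$\sqrt{\frac{180513 - 98230}{122122 - 184805} + n{\left(q{\left(\frac{\left(-5\right) \left(-3\right) + 3}{4},22 \right)} \right)}} = \sqrt{\frac{180513 - 98230}{122122 - 184805} + 2 \left(-3 + 4 \cdot 22^{2}\right)} = \sqrt{\frac{82283}{-62683} + 2 \left(-3 + 4 \cdot 484\right)} = \sqrt{82283 \left(- \frac{1}{62683}\right) + 2 \left(-3 + 1936\right)} = \sqrt{- \frac{82283}{62683} + 2 \cdot 1933} = \sqrt{- \frac{82283}{62683} + 3866} = \sqrt{\frac{242250195}{62683}} = \frac{\sqrt{15184968973185}}{62683}$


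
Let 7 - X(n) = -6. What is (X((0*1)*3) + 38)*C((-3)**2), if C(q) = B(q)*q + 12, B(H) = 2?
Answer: 1530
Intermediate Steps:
X(n) = 13 (X(n) = 7 - 1*(-6) = 7 + 6 = 13)
C(q) = 12 + 2*q (C(q) = 2*q + 12 = 12 + 2*q)
(X((0*1)*3) + 38)*C((-3)**2) = (13 + 38)*(12 + 2*(-3)**2) = 51*(12 + 2*9) = 51*(12 + 18) = 51*30 = 1530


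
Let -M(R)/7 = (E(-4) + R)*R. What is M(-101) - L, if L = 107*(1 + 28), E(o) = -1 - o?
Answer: -72389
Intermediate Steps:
L = 3103 (L = 107*29 = 3103)
M(R) = -7*R*(3 + R) (M(R) = -7*((-1 - 1*(-4)) + R)*R = -7*((-1 + 4) + R)*R = -7*(3 + R)*R = -7*R*(3 + R))
M(-101) - L = -7*(-101)*(3 - 101) - 1*3103 = -7*(-101)*(-98) - 3103 = -69286 - 3103 = -72389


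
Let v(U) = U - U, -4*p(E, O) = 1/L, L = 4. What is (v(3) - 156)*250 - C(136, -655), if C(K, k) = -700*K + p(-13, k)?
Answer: 899201/16 ≈ 56200.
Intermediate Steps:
p(E, O) = -1/16 (p(E, O) = -¼/4 = -¼*¼ = -1/16)
v(U) = 0
C(K, k) = -1/16 - 700*K (C(K, k) = -700*K - 1/16 = -1/16 - 700*K)
(v(3) - 156)*250 - C(136, -655) = (0 - 156)*250 - (-1/16 - 700*136) = -156*250 - (-1/16 - 95200) = -39000 - 1*(-1523201/16) = -39000 + 1523201/16 = 899201/16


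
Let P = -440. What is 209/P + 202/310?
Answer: 219/1240 ≈ 0.17661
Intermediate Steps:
209/P + 202/310 = 209/(-440) + 202/310 = 209*(-1/440) + 202*(1/310) = -19/40 + 101/155 = 219/1240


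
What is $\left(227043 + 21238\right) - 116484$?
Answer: $131797$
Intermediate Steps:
$\left(227043 + 21238\right) - 116484 = 248281 - 116484 = 131797$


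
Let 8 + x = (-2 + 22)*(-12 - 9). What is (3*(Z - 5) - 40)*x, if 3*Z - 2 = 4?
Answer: 20972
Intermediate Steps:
Z = 2 (Z = ⅔ + (⅓)*4 = ⅔ + 4/3 = 2)
x = -428 (x = -8 + (-2 + 22)*(-12 - 9) = -8 + 20*(-21) = -8 - 420 = -428)
(3*(Z - 5) - 40)*x = (3*(2 - 5) - 40)*(-428) = (3*(-3) - 40)*(-428) = (-9 - 40)*(-428) = -49*(-428) = 20972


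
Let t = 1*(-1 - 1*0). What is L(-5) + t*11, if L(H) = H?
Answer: -16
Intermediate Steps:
t = -1 (t = 1*(-1 + 0) = 1*(-1) = -1)
L(-5) + t*11 = -5 - 1*11 = -5 - 11 = -16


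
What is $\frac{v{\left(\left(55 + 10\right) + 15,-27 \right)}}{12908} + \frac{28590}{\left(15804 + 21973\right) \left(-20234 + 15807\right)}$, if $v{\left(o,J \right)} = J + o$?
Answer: $\frac{8494615567}{2158718159332} \approx 0.003935$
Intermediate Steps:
$\frac{v{\left(\left(55 + 10\right) + 15,-27 \right)}}{12908} + \frac{28590}{\left(15804 + 21973\right) \left(-20234 + 15807\right)} = \frac{-27 + \left(\left(55 + 10\right) + 15\right)}{12908} + \frac{28590}{\left(15804 + 21973\right) \left(-20234 + 15807\right)} = \left(-27 + \left(65 + 15\right)\right) \frac{1}{12908} + \frac{28590}{37777 \left(-4427\right)} = \left(-27 + 80\right) \frac{1}{12908} + \frac{28590}{-167238779} = 53 \cdot \frac{1}{12908} + 28590 \left(- \frac{1}{167238779}\right) = \frac{53}{12908} - \frac{28590}{167238779} = \frac{8494615567}{2158718159332}$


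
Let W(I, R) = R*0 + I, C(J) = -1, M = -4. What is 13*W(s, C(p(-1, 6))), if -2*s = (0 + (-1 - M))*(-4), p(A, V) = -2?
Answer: 78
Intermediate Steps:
s = 6 (s = -(0 + (-1 - 1*(-4)))*(-4)/2 = -(0 + (-1 + 4))*(-4)/2 = -(0 + 3)*(-4)/2 = -3*(-4)/2 = -½*(-12) = 6)
W(I, R) = I (W(I, R) = 0 + I = I)
13*W(s, C(p(-1, 6))) = 13*6 = 78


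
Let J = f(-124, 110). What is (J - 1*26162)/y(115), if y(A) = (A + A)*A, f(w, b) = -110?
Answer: -13136/13225 ≈ -0.99327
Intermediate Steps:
J = -110
y(A) = 2*A**2 (y(A) = (2*A)*A = 2*A**2)
(J - 1*26162)/y(115) = (-110 - 1*26162)/((2*115**2)) = (-110 - 26162)/((2*13225)) = -26272/26450 = -26272*1/26450 = -13136/13225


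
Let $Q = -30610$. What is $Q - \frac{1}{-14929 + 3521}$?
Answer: $- \frac{349198879}{11408} \approx -30610.0$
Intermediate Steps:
$Q - \frac{1}{-14929 + 3521} = -30610 - \frac{1}{-14929 + 3521} = -30610 - \frac{1}{-11408} = -30610 - - \frac{1}{11408} = -30610 + \frac{1}{11408} = - \frac{349198879}{11408}$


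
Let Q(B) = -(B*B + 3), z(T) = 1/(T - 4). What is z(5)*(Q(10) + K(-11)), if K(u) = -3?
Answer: -106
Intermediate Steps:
z(T) = 1/(-4 + T)
Q(B) = -3 - B² (Q(B) = -(B² + 3) = -(3 + B²) = -3 - B²)
z(5)*(Q(10) + K(-11)) = ((-3 - 1*10²) - 3)/(-4 + 5) = ((-3 - 1*100) - 3)/1 = 1*((-3 - 100) - 3) = 1*(-103 - 3) = 1*(-106) = -106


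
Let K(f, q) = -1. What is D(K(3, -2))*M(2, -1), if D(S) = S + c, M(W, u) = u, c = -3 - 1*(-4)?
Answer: 0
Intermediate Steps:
c = 1 (c = -3 + 4 = 1)
D(S) = 1 + S (D(S) = S + 1 = 1 + S)
D(K(3, -2))*M(2, -1) = (1 - 1)*(-1) = 0*(-1) = 0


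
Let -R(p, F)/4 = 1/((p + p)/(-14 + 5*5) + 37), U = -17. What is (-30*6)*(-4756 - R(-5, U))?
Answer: 339855840/397 ≈ 8.5606e+5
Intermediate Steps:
R(p, F) = -4/(37 + 2*p/11) (R(p, F) = -4/((p + p)/(-14 + 5*5) + 37) = -4/((2*p)/(-14 + 25) + 37) = -4/((2*p)/11 + 37) = -4/((2*p)*(1/11) + 37) = -4/(2*p/11 + 37) = -4/(37 + 2*p/11))
(-30*6)*(-4756 - R(-5, U)) = (-30*6)*(-4756 - (-44)/(407 + 2*(-5))) = -180*(-4756 - (-44)/(407 - 10)) = -180*(-4756 - (-44)/397) = -180*(-4756 - 1*(-44/397)) = -180*(-4756 + 44/397) = -180*(-1888088/397) = 339855840/397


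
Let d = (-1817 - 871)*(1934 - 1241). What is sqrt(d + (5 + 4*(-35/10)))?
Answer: 3*I*sqrt(206977) ≈ 1364.8*I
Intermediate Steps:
d = -1862784 (d = -2688*693 = -1862784)
sqrt(d + (5 + 4*(-35/10))) = sqrt(-1862784 + (5 + 4*(-35/10))) = sqrt(-1862784 + (5 + 4*(-35*1/10))) = sqrt(-1862784 + (5 + 4*(-7/2))) = sqrt(-1862784 + (5 - 14)) = sqrt(-1862784 - 9) = sqrt(-1862793) = 3*I*sqrt(206977)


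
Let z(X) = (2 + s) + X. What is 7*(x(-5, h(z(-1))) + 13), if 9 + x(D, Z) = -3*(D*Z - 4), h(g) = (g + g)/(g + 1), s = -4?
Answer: 427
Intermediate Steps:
z(X) = -2 + X (z(X) = (2 - 4) + X = -2 + X)
h(g) = 2*g/(1 + g) (h(g) = (2*g)/(1 + g) = 2*g/(1 + g))
x(D, Z) = 3 - 3*D*Z (x(D, Z) = -9 - 3*(D*Z - 4) = -9 - 3*(-4 + D*Z) = -9 + (12 - 3*D*Z) = 3 - 3*D*Z)
7*(x(-5, h(z(-1))) + 13) = 7*((3 - 3*(-5)*2*(-2 - 1)/(1 + (-2 - 1))) + 13) = 7*((3 - 3*(-5)*2*(-3)/(1 - 3)) + 13) = 7*((3 - 3*(-5)*2*(-3)/(-2)) + 13) = 7*((3 - 3*(-5)*2*(-3)*(-1/2)) + 13) = 7*((3 - 3*(-5)*3) + 13) = 7*((3 + 45) + 13) = 7*(48 + 13) = 7*61 = 427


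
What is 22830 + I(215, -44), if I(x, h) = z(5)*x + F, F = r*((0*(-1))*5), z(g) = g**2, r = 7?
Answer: 28205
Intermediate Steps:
F = 0 (F = 7*((0*(-1))*5) = 7*(0*5) = 7*0 = 0)
I(x, h) = 25*x (I(x, h) = 5**2*x + 0 = 25*x + 0 = 25*x)
22830 + I(215, -44) = 22830 + 25*215 = 22830 + 5375 = 28205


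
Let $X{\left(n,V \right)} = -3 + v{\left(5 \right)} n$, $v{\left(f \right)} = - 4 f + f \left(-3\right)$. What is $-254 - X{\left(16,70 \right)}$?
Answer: $309$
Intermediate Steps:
$v{\left(f \right)} = - 7 f$ ($v{\left(f \right)} = - 4 f - 3 f = - 7 f$)
$X{\left(n,V \right)} = -3 - 35 n$ ($X{\left(n,V \right)} = -3 + \left(-7\right) 5 n = -3 - 35 n$)
$-254 - X{\left(16,70 \right)} = -254 - \left(-3 - 560\right) = -254 - -563 = -254 + 563 = 309$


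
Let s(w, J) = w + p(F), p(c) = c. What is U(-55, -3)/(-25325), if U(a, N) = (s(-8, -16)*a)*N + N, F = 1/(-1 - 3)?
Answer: 5457/101300 ≈ 0.053870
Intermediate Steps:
F = -1/4 (F = 1/(-4) = -1/4 ≈ -0.25000)
s(w, J) = -1/4 + w (s(w, J) = w - 1/4 = -1/4 + w)
U(a, N) = N - 33*N*a/4 (U(a, N) = ((-1/4 - 8)*a)*N + N = (-33*a/4)*N + N = -33*N*a/4 + N = N - 33*N*a/4)
U(-55, -3)/(-25325) = ((1/4)*(-3)*(4 - 33*(-55)))/(-25325) = ((1/4)*(-3)*(4 + 1815))*(-1/25325) = ((1/4)*(-3)*1819)*(-1/25325) = -5457/4*(-1/25325) = 5457/101300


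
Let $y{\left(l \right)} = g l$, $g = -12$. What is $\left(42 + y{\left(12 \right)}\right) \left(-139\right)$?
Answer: $14178$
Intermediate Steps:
$y{\left(l \right)} = - 12 l$
$\left(42 + y{\left(12 \right)}\right) \left(-139\right) = \left(42 - 144\right) \left(-139\right) = \left(-102\right) \left(-139\right) = 14178$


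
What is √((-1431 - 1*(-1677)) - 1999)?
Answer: I*√1753 ≈ 41.869*I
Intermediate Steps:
√((-1431 - 1*(-1677)) - 1999) = √((-1431 + 1677) - 1999) = √(246 - 1999) = √(-1753) = I*√1753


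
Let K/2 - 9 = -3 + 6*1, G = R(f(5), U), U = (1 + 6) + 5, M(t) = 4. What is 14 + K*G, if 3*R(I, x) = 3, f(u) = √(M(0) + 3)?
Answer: 38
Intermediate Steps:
f(u) = √7 (f(u) = √(4 + 3) = √7)
U = 12 (U = 7 + 5 = 12)
R(I, x) = 1 (R(I, x) = (⅓)*3 = 1)
G = 1
K = 24 (K = 18 + 2*(-3 + 6*1) = 18 + 2*(-3 + 6) = 18 + 2*3 = 18 + 6 = 24)
14 + K*G = 14 + 24*1 = 14 + 24 = 38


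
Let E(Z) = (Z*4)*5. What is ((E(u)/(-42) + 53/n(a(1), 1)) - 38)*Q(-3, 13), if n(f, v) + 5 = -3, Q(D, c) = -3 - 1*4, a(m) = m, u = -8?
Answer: 6857/24 ≈ 285.71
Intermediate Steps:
Q(D, c) = -7 (Q(D, c) = -3 - 4 = -7)
n(f, v) = -8 (n(f, v) = -5 - 3 = -8)
E(Z) = 20*Z (E(Z) = (4*Z)*5 = 20*Z)
((E(u)/(-42) + 53/n(a(1), 1)) - 38)*Q(-3, 13) = (((20*(-8))/(-42) + 53/(-8)) - 38)*(-7) = ((-160*(-1/42) + 53*(-⅛)) - 38)*(-7) = ((80/21 - 53/8) - 38)*(-7) = (-473/168 - 38)*(-7) = -6857/168*(-7) = 6857/24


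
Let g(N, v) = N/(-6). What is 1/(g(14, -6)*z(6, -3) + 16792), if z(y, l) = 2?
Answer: 3/50362 ≈ 5.9569e-5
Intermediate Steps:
g(N, v) = -N/6 (g(N, v) = N*(-⅙) = -N/6)
1/(g(14, -6)*z(6, -3) + 16792) = 1/(-⅙*14*2 + 16792) = 1/(-7/3*2 + 16792) = 1/(-14/3 + 16792) = 1/(50362/3) = 3/50362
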